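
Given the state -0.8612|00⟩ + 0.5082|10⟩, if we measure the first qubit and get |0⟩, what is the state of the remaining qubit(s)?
-|0⟩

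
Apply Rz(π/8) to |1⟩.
(0.9808 + 0.1951i)|1⟩

Rz(π/8) = [[e^(−iθ/2), 0], [0, e^(iθ/2)]] with e^(±iθ/2) = cos(θ/2) ± i·sin(θ/2); θ = π/8, cos(θ/2) ≈ 0.980785, sin(θ/2) ≈ 0.19509.
With a = amp(|0⟩) = 0 and b = amp(|1⟩) = 1:
new amp(|0⟩) = (0.980785 - 0.19509i)·a = 0
new amp(|1⟩) = (0.980785 + 0.19509i)·b = (0.9808 + 0.1951i)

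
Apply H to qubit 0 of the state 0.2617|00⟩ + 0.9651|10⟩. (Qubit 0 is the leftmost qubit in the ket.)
0.8675|00⟩ - 0.4974|10⟩

H on qubit 0 mixes each pair of kets that differ only in qubit 0: amplitudes (a, b) of (|…0…⟩, |…1…⟩) become ((a + b)/√2, (a − b)/√2). Kets absent from the input have amplitude 0.
(|00⟩, |10⟩): (a, b) = (0.2617, 0.9651) → (0.8675, -0.4974)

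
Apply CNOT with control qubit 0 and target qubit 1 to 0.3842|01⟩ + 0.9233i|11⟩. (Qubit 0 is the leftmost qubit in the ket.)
0.3842|01⟩ + 0.9233i|10⟩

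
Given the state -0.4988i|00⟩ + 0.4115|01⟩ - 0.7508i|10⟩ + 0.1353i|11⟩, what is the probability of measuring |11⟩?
0.01831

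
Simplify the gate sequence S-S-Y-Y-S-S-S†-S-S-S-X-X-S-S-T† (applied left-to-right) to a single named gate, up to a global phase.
T†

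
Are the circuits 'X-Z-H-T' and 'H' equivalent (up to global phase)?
No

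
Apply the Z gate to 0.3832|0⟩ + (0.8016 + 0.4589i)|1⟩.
0.3832|0⟩ + (-0.8016 - 0.4589i)|1⟩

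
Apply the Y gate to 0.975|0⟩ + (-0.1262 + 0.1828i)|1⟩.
(0.1828 + 0.1262i)|0⟩ + 0.975i|1⟩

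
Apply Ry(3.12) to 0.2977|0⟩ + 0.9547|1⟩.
-0.9514|0⟩ + 0.308|1⟩

Ry(3.12) = [[cos(θ/2), −sin(θ/2)], [sin(θ/2), cos(θ/2)]]; θ = 3.12, cos(θ/2) ≈ 0.0107961, sin(θ/2) ≈ 0.999942.
With a = amp(|0⟩) = 0.2977 and b = amp(|1⟩) = 0.9547:
new amp(|0⟩) = (0.0107961)·a + (-0.999942)·b = -0.9514
new amp(|1⟩) = (0.999942)·a + (0.0107961)·b = 0.308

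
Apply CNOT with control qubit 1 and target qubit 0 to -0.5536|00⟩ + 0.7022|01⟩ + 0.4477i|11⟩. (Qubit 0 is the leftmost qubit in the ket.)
-0.5536|00⟩ + 0.4477i|01⟩ + 0.7022|11⟩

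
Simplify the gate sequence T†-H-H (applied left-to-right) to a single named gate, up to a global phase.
T†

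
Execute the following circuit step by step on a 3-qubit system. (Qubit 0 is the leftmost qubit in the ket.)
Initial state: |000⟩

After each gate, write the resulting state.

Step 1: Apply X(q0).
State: |100⟩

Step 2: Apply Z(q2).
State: |100⟩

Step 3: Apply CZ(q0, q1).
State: |100⟩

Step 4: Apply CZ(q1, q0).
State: |100⟩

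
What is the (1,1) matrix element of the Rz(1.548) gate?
(0.7151 + 0.699i)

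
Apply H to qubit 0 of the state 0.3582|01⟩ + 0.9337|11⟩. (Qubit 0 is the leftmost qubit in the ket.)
0.9135|01⟩ - 0.4069|11⟩

H on qubit 0 mixes each pair of kets that differ only in qubit 0: amplitudes (a, b) of (|…0…⟩, |…1…⟩) become ((a + b)/√2, (a − b)/√2). Kets absent from the input have amplitude 0.
(|01⟩, |11⟩): (a, b) = (0.3582, 0.9337) → (0.9135, -0.4069)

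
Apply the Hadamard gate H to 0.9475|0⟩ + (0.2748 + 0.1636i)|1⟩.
(0.8643 + 0.1157i)|0⟩ + (0.4757 - 0.1157i)|1⟩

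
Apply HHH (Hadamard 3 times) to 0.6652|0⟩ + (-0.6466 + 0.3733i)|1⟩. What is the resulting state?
(0.01315 + 0.264i)|0⟩ + (0.9276 - 0.264i)|1⟩

H² = I, so H^3 = H: a single Hadamard. With (a, b) = (0.6652, (-0.6466 + 0.3733i)), H gives ((a + b)/√2, (a − b)/√2) = ((0.01315 + 0.264i), (0.9276 - 0.264i)).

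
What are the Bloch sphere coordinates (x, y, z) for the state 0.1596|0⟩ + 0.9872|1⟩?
(0.3151, 0, -0.9491)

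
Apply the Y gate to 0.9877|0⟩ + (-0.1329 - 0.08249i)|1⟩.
(-0.08249 + 0.1329i)|0⟩ + 0.9877i|1⟩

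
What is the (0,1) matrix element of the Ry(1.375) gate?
-0.6346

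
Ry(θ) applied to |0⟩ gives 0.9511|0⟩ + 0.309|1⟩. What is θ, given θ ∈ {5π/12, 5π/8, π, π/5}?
π/5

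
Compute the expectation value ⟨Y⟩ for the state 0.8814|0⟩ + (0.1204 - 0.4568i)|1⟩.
-0.8052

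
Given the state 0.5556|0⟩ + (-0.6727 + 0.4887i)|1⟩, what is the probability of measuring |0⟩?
0.3087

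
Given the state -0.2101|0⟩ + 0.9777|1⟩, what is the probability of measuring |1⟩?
0.9559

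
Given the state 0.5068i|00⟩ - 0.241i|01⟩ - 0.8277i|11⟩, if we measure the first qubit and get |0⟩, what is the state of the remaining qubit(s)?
0.9031i|0⟩ - 0.4294i|1⟩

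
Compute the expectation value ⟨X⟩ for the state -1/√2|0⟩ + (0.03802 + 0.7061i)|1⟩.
-0.05377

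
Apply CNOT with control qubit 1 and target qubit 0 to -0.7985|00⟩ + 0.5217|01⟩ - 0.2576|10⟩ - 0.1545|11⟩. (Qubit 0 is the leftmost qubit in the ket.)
-0.7985|00⟩ - 0.1545|01⟩ - 0.2576|10⟩ + 0.5217|11⟩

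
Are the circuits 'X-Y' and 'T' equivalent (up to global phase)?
No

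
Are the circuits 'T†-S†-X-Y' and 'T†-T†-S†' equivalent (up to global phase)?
No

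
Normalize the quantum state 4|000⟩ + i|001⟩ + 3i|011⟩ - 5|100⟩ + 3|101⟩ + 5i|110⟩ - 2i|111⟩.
0.424|000⟩ + 0.106i|001⟩ + 0.318i|011⟩ - 0.53|100⟩ + 0.318|101⟩ + 0.53i|110⟩ - 0.212i|111⟩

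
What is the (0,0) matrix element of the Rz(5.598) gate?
(-0.9419 - 0.3359i)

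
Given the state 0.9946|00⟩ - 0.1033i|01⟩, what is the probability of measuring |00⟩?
0.9892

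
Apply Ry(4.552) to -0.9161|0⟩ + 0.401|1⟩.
0.2885|0⟩ - 0.9575|1⟩

Ry(4.552) = [[cos(θ/2), −sin(θ/2)], [sin(θ/2), cos(θ/2)]]; θ = 4.552, cos(θ/2) ≈ -0.648189, sin(θ/2) ≈ 0.76148.
With a = amp(|0⟩) = -0.9161 and b = amp(|1⟩) = 0.401:
new amp(|0⟩) = (-0.648189)·a + (-0.76148)·b = 0.2885
new amp(|1⟩) = (0.76148)·a + (-0.648189)·b = -0.9575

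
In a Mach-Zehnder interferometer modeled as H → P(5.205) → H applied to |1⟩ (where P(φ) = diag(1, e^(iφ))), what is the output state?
(0.2635 + 0.4406i)|0⟩ + (0.7365 - 0.4406i)|1⟩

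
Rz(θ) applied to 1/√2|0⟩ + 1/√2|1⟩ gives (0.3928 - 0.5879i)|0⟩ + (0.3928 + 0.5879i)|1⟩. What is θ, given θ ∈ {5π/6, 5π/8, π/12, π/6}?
5π/8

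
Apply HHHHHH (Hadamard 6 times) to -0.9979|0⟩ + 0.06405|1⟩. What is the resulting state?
-0.9979|0⟩ + 0.06405|1⟩

H² = I, so an even number of Hadamards cancels: H^6 = I and the state is unchanged.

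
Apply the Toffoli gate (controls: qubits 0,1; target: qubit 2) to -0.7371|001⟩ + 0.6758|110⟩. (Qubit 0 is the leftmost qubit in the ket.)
-0.7371|001⟩ + 0.6758|111⟩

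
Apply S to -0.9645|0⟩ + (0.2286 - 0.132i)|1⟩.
-0.9645|0⟩ + (0.132 + 0.2286i)|1⟩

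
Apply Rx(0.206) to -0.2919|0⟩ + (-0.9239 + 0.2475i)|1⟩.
(-0.2649 + 0.09499i)|0⟩ + (-0.919 + 0.2762i)|1⟩

Rx(0.206) = [[cos(θ/2), −i·sin(θ/2)], [−i·sin(θ/2), cos(θ/2)]]; θ = 0.206, cos(θ/2) ≈ 0.9947, sin(θ/2) ≈ 0.102818.
With a = amp(|0⟩) = -0.2919 and b = amp(|1⟩) = (-0.9239 + 0.2475i):
new amp(|0⟩) = (0.9947)·a + (-0.102818i)·b = (-0.2649 + 0.09499i)
new amp(|1⟩) = (-0.102818i)·a + (0.9947)·b = (-0.919 + 0.2762i)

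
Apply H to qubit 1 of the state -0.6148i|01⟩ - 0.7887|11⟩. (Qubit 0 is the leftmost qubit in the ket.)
-0.4347i|00⟩ + 0.4347i|01⟩ - 0.5577|10⟩ + 0.5577|11⟩

H on qubit 1 mixes each pair of kets that differ only in qubit 1: amplitudes (a, b) of (|…0…⟩, |…1…⟩) become ((a + b)/√2, (a − b)/√2). Kets absent from the input have amplitude 0.
(|00⟩, |01⟩): (a, b) = (0, -0.6148i) → (-0.4347i, 0.4347i)
(|10⟩, |11⟩): (a, b) = (0, -0.7887) → (-0.5577, 0.5577)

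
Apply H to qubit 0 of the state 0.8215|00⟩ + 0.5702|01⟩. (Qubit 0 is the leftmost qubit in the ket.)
0.5809|00⟩ + 0.4032|01⟩ + 0.5809|10⟩ + 0.4032|11⟩

H on qubit 0 mixes each pair of kets that differ only in qubit 0: amplitudes (a, b) of (|…0…⟩, |…1…⟩) become ((a + b)/√2, (a − b)/√2). Kets absent from the input have amplitude 0.
(|00⟩, |10⟩): (a, b) = (0.8215, 0) → (0.5809, 0.5809)
(|01⟩, |11⟩): (a, b) = (0.5702, 0) → (0.4032, 0.4032)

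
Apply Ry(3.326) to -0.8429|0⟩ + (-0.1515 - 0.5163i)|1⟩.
(0.2285 + 0.5141i)|0⟩ + (-0.8254 + 0.04754i)|1⟩

Ry(3.326) = [[cos(θ/2), −sin(θ/2)], [sin(θ/2), cos(θ/2)]]; θ = 3.326, cos(θ/2) ≈ -0.0920731, sin(θ/2) ≈ 0.995752.
With a = amp(|0⟩) = -0.8429 and b = amp(|1⟩) = (-0.1515 - 0.5163i):
new amp(|0⟩) = (-0.0920731)·a + (-0.995752)·b = (0.2285 + 0.5141i)
new amp(|1⟩) = (0.995752)·a + (-0.0920731)·b = (-0.8254 + 0.04754i)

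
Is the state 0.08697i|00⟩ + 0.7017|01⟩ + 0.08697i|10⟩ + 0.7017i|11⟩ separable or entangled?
Entangled

Writing the state as a|00⟩ + b|01⟩ + c|10⟩ + d|11⟩, it is a product state iff ad − bc = 0.
Here (a, b, c, d) = (0.08697i, 0.7017, 0.08697i, 0.7017i): ad − bc = (0.08697i)(0.7017i) − (0.7017)(0.08697i) = (-0.06103 - 0.06103i) ≠ 0, so the state is entangled.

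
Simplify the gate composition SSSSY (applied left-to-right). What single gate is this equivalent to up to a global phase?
Y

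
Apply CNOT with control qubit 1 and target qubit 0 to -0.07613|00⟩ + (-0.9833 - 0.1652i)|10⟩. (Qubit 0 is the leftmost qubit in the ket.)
-0.07613|00⟩ + (-0.9833 - 0.1652i)|10⟩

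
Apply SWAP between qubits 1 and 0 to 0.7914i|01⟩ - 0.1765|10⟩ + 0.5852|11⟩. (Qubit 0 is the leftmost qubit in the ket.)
-0.1765|01⟩ + 0.7914i|10⟩ + 0.5852|11⟩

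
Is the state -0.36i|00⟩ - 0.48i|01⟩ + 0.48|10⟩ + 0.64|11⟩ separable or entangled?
Separable

Writing the state as a|00⟩ + b|01⟩ + c|10⟩ + d|11⟩, it is a product state iff ad − bc = 0.
Here (a, b, c, d) = (-0.36i, -0.48i, 0.48, 0.64): ad − bc = (-0.36i)(0.64) − (-0.48i)(0.48) = 0, so the state is separable.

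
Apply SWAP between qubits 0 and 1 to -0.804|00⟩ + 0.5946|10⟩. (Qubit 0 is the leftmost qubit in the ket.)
-0.804|00⟩ + 0.5946|01⟩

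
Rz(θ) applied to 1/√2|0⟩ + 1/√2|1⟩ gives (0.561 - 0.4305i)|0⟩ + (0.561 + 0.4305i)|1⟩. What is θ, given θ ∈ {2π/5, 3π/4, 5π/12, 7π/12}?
5π/12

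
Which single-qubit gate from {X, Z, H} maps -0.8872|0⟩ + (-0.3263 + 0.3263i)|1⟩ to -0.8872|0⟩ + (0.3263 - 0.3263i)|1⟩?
Z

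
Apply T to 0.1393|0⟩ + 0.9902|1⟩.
0.1393|0⟩ + (0.7002 + 0.7002i)|1⟩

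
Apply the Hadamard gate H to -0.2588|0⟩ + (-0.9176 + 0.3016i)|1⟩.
(-0.8318 + 0.2133i)|0⟩ + (0.4658 - 0.2133i)|1⟩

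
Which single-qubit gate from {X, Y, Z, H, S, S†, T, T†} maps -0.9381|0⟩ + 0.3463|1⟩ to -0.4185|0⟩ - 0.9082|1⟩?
H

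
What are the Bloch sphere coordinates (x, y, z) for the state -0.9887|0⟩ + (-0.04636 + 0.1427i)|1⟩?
(0.09167, -0.2822, 0.955)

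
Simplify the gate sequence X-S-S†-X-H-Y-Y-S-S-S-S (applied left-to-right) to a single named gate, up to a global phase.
H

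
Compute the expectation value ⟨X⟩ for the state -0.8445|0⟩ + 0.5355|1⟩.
-0.9045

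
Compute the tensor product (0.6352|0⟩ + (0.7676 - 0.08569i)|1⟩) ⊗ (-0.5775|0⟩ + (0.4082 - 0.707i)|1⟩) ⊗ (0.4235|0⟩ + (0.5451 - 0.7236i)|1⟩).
-0.1554|000⟩ + (-0.2 + 0.2654i)|001⟩ + (0.1098 - 0.1902i)|010⟩ + (-0.1836 - 0.4324i)|011⟩ + (-0.1877 + 0.02096i)|100⟩ + (-0.2058 + 0.3477i)|101⟩ + (0.107 - 0.2446i)|110⟩ + (-0.2802 - 0.4978i)|111⟩

amp(|b₁b₂…⟩) = product of the factor amplitudes for bits b₁, b₂, …; only kets whose every factor amplitude is nonzero survive.
|000⟩: (0.6352)(-0.5775)(0.4235) = -0.1554
|001⟩: (0.6352)(-0.5775)(0.5451 - 0.7236i) = (-0.2 + 0.2654i)
|010⟩: (0.6352)(0.4082 - 0.707i)(0.4235) = (0.1098 - 0.1902i)
|011⟩: (0.6352)(0.4082 - 0.707i)(0.5451 - 0.7236i) = (-0.1836 - 0.4324i)
|100⟩: (0.7676 - 0.08569i)(-0.5775)(0.4235) = (-0.1877 + 0.02096i)
|101⟩: (0.7676 - 0.08569i)(-0.5775)(0.5451 - 0.7236i) = (-0.2058 + 0.3477i)
|110⟩: (0.7676 - 0.08569i)(0.4082 - 0.707i)(0.4235) = (0.107 - 0.2446i)
|111⟩: (0.7676 - 0.08569i)(0.4082 - 0.707i)(0.5451 - 0.7236i) = (-0.2802 - 0.4978i)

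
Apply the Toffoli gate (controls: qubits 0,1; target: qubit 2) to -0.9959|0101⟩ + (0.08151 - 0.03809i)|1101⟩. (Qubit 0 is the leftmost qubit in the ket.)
-0.9959|0101⟩ + (0.08151 - 0.03809i)|1111⟩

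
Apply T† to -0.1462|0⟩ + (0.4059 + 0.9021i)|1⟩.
-0.1462|0⟩ + (0.9249 + 0.3509i)|1⟩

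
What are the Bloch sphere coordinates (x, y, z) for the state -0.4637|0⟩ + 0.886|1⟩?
(-0.8217, 0, -0.57)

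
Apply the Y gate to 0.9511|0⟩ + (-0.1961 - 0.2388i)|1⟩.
(-0.2388 + 0.1961i)|0⟩ + 0.9511i|1⟩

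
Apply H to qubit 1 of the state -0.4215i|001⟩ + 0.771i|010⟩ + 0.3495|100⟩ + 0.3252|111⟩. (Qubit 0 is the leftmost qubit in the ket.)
0.5452i|000⟩ - 0.298i|001⟩ - 0.5452i|010⟩ - 0.298i|011⟩ + 0.2471|100⟩ + 0.23|101⟩ + 0.2471|110⟩ - 0.23|111⟩

H on qubit 1 mixes each pair of kets that differ only in qubit 1: amplitudes (a, b) of (|…0…⟩, |…1…⟩) become ((a + b)/√2, (a − b)/√2). Kets absent from the input have amplitude 0.
(|000⟩, |010⟩): (a, b) = (0, 0.771i) → (0.5452i, -0.5452i)
(|001⟩, |011⟩): (a, b) = (-0.4215i, 0) → (-0.298i, -0.298i)
(|100⟩, |110⟩): (a, b) = (0.3495, 0) → (0.2471, 0.2471)
(|101⟩, |111⟩): (a, b) = (0, 0.3252) → (0.23, -0.23)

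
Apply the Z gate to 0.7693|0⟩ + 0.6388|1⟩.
0.7693|0⟩ - 0.6388|1⟩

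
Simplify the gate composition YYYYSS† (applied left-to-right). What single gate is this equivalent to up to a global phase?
I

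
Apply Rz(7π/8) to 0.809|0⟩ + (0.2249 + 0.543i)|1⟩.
(0.1578 - 0.7935i)|0⟩ + (-0.4887 + 0.3265i)|1⟩

Rz(7π/8) = [[e^(−iθ/2), 0], [0, e^(iθ/2)]] with e^(±iθ/2) = cos(θ/2) ± i·sin(θ/2); θ = 7π/8, cos(θ/2) ≈ 0.19509, sin(θ/2) ≈ 0.980785.
With a = amp(|0⟩) = 0.809 and b = amp(|1⟩) = (0.2249 + 0.543i):
new amp(|0⟩) = (0.19509 - 0.980785i)·a = (0.1578 - 0.7935i)
new amp(|1⟩) = (0.19509 + 0.980785i)·b = (-0.4887 + 0.3265i)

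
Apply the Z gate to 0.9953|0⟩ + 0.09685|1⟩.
0.9953|0⟩ - 0.09685|1⟩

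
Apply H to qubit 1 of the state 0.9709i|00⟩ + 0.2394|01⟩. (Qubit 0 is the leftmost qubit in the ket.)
(0.1693 + 0.6865i)|00⟩ + (-0.1693 + 0.6865i)|01⟩

H on qubit 1 mixes each pair of kets that differ only in qubit 1: amplitudes (a, b) of (|…0…⟩, |…1…⟩) become ((a + b)/√2, (a − b)/√2). Kets absent from the input have amplitude 0.
(|00⟩, |01⟩): (a, b) = (0.9709i, 0.2394) → ((0.1693 + 0.6865i), (-0.1693 + 0.6865i))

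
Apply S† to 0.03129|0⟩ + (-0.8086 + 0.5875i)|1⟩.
0.03129|0⟩ + (0.5875 + 0.8086i)|1⟩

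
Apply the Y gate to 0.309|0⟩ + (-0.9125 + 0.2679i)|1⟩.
(0.2679 + 0.9125i)|0⟩ + 0.309i|1⟩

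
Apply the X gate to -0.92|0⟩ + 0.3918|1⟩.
0.3918|0⟩ - 0.92|1⟩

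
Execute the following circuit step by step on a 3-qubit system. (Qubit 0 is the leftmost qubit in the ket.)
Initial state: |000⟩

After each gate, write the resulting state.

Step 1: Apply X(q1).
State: |010⟩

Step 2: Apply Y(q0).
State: i|110⟩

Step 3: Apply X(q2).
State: i|111⟩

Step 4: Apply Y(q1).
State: |101⟩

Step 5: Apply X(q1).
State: |111⟩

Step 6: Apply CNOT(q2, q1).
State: |101⟩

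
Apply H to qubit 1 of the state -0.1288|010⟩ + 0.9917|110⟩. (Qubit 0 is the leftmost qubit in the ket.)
-0.09108|000⟩ + 0.09108|010⟩ + 0.7012|100⟩ - 0.7012|110⟩

H on qubit 1 mixes each pair of kets that differ only in qubit 1: amplitudes (a, b) of (|…0…⟩, |…1…⟩) become ((a + b)/√2, (a − b)/√2). Kets absent from the input have amplitude 0.
(|000⟩, |010⟩): (a, b) = (0, -0.1288) → (-0.09108, 0.09108)
(|100⟩, |110⟩): (a, b) = (0, 0.9917) → (0.7012, -0.7012)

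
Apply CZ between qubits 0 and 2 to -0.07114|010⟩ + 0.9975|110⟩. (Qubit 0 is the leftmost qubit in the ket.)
-0.07114|010⟩ + 0.9975|110⟩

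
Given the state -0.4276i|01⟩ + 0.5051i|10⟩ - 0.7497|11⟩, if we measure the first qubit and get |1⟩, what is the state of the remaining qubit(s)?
0.5588i|0⟩ - 0.8293|1⟩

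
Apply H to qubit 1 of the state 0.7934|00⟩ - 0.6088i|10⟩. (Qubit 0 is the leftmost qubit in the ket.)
0.561|00⟩ + 0.561|01⟩ - 0.4305i|10⟩ - 0.4305i|11⟩

H on qubit 1 mixes each pair of kets that differ only in qubit 1: amplitudes (a, b) of (|…0…⟩, |…1…⟩) become ((a + b)/√2, (a − b)/√2). Kets absent from the input have amplitude 0.
(|00⟩, |01⟩): (a, b) = (0.7934, 0) → (0.561, 0.561)
(|10⟩, |11⟩): (a, b) = (-0.6088i, 0) → (-0.4305i, -0.4305i)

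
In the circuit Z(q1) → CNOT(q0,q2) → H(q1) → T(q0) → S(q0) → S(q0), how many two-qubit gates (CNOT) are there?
1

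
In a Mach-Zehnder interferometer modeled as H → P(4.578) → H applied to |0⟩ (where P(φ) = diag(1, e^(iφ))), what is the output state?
(0.433 - 0.4955i)|0⟩ + (0.567 + 0.4955i)|1⟩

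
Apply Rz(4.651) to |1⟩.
(-0.6851 + 0.7285i)|1⟩

Rz(4.651) = [[e^(−iθ/2), 0], [0, e^(iθ/2)]] with e^(±iθ/2) = cos(θ/2) ± i·sin(θ/2); θ = 4.651, cos(θ/2) ≈ -0.685073, sin(θ/2) ≈ 0.728475.
With a = amp(|0⟩) = 0 and b = amp(|1⟩) = 1:
new amp(|0⟩) = (-0.685073 - 0.728475i)·a = 0
new amp(|1⟩) = (-0.685073 + 0.728475i)·b = (-0.6851 + 0.7285i)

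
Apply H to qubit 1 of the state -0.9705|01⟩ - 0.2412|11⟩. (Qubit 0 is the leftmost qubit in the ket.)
-0.6862|00⟩ + 0.6862|01⟩ - 0.1706|10⟩ + 0.1706|11⟩

H on qubit 1 mixes each pair of kets that differ only in qubit 1: amplitudes (a, b) of (|…0…⟩, |…1…⟩) become ((a + b)/√2, (a − b)/√2). Kets absent from the input have amplitude 0.
(|00⟩, |01⟩): (a, b) = (0, -0.9705) → (-0.6862, 0.6862)
(|10⟩, |11⟩): (a, b) = (0, -0.2412) → (-0.1706, 0.1706)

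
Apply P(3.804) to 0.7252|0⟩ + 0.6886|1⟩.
0.7252|0⟩ + (-0.543 - 0.4235i)|1⟩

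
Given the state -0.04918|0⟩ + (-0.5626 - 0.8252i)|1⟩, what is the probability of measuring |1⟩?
0.9975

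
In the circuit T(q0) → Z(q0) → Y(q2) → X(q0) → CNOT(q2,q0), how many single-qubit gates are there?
4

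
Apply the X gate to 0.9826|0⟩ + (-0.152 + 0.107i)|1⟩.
(-0.152 + 0.107i)|0⟩ + 0.9826|1⟩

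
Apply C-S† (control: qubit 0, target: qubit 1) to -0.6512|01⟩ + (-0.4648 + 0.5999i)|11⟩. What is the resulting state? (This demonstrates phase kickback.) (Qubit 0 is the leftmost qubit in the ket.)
-0.6512|01⟩ + (0.5999 + 0.4648i)|11⟩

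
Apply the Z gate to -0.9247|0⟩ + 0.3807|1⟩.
-0.9247|0⟩ - 0.3807|1⟩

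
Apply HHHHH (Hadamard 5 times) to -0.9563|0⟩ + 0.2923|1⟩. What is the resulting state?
-0.4695|0⟩ - 0.8829|1⟩

H² = I, so H^5 = H: a single Hadamard. With (a, b) = (-0.9563, 0.2923), H gives ((a + b)/√2, (a − b)/√2) = (-0.4695, -0.8829).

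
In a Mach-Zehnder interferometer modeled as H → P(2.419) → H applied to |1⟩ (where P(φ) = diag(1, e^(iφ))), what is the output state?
(0.875 - 0.3307i)|0⟩ + (0.125 + 0.3307i)|1⟩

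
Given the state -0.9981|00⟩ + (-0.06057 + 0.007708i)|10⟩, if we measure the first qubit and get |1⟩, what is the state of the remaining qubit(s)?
(-0.992 + 0.1262i)|0⟩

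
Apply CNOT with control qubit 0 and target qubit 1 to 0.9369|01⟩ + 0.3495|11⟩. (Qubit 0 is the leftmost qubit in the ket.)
0.9369|01⟩ + 0.3495|10⟩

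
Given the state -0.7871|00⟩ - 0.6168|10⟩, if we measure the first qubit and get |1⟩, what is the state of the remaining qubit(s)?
-|0⟩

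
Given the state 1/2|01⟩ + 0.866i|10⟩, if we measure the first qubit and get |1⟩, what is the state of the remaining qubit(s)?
i|0⟩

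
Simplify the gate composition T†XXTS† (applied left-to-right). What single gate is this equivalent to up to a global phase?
S†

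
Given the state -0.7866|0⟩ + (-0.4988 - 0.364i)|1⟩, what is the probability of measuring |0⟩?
0.6187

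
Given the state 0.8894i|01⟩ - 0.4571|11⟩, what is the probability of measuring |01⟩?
0.791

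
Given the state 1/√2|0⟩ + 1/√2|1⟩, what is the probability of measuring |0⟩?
1/2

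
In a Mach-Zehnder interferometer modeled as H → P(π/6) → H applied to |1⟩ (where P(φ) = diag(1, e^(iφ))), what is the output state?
(0.06699 - 0.25i)|0⟩ + (0.933 + 0.25i)|1⟩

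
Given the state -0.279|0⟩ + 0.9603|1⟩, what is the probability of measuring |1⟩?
0.9222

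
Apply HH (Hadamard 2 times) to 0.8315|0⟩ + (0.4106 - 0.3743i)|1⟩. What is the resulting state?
0.8315|0⟩ + (0.4106 - 0.3743i)|1⟩

H² = I, so an even number of Hadamards cancels: H^2 = I and the state is unchanged.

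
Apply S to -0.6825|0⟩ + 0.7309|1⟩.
-0.6825|0⟩ + 0.7309i|1⟩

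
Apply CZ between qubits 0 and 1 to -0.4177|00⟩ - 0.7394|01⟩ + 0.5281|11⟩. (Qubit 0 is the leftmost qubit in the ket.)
-0.4177|00⟩ - 0.7394|01⟩ - 0.5281|11⟩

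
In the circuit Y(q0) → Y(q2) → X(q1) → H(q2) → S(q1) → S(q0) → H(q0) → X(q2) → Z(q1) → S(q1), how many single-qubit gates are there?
10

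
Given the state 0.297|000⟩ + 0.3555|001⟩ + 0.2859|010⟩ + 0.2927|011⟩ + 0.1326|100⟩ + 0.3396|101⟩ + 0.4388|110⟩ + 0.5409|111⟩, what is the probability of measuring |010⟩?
0.08174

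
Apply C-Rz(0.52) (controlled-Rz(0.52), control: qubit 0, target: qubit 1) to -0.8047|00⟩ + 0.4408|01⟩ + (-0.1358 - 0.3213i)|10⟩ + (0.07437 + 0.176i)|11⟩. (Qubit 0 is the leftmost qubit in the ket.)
-0.8047|00⟩ + 0.4408|01⟩ + (-0.2138 - 0.2756i)|10⟩ + (0.02662 + 0.1892i)|11⟩

C-Rz(0.52) leaves the control-|0⟩ kets |00⟩, |01⟩ unchanged and applies Rz(0.52) to qubit 1 on the control-|1⟩ pair (|10⟩, |11⟩).
Rz(0.52) = [[e^(−iθ/2), 0], [0, e^(iθ/2)]] with e^(±iθ/2) = cos(θ/2) ± i·sin(θ/2); θ = 0.52, cos(θ/2) ≈ 0.96639, sin(θ/2) ≈ 0.257081.
With a = amp(|10⟩) = (-0.1358 - 0.3213i) and b = amp(|11⟩) = (0.07437 + 0.176i):
new amp(|10⟩) = (0.96639 - 0.257081i)·a = (-0.2138 - 0.2756i)
new amp(|11⟩) = (0.96639 + 0.257081i)·b = (0.02662 + 0.1892i)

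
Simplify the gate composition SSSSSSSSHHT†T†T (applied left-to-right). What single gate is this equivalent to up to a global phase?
T†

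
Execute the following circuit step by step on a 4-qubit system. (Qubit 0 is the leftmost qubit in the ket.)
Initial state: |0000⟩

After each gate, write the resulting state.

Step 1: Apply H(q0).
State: 1/√2|0000⟩ + 1/√2|1000⟩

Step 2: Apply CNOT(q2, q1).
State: 1/√2|0000⟩ + 1/√2|1000⟩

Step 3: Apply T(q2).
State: 1/√2|0000⟩ + 1/√2|1000⟩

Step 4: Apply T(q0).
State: 1/√2|0000⟩ + (1/2 + (1/2)i)|1000⟩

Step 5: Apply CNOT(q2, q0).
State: 1/√2|0000⟩ + (1/2 + (1/2)i)|1000⟩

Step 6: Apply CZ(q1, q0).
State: 1/√2|0000⟩ + (1/2 + (1/2)i)|1000⟩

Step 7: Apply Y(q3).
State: (1/√2)i|0001⟩ + (-1/2 + (1/2)i)|1001⟩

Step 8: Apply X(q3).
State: (1/√2)i|0000⟩ + (-1/2 + (1/2)i)|1000⟩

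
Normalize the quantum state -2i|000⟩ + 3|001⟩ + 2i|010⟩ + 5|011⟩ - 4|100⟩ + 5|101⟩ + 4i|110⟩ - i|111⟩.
-0.2i|000⟩ + 0.3|001⟩ + 0.2i|010⟩ + 1/2|011⟩ - 0.4|100⟩ + 1/2|101⟩ + 0.4i|110⟩ - 0.1i|111⟩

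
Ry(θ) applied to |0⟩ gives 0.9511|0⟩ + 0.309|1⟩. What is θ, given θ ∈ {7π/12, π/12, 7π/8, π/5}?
π/5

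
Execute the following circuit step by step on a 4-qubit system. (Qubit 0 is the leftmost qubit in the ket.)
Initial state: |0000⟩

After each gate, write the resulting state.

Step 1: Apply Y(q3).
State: i|0001⟩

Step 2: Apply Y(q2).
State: -|0011⟩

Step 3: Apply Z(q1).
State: -|0011⟩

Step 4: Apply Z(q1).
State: -|0011⟩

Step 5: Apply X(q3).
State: -|0010⟩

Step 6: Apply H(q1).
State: -1/√2|0010⟩ - 1/√2|0110⟩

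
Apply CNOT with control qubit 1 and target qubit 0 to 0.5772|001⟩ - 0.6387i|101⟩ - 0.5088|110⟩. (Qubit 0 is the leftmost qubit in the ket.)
0.5772|001⟩ - 0.5088|010⟩ - 0.6387i|101⟩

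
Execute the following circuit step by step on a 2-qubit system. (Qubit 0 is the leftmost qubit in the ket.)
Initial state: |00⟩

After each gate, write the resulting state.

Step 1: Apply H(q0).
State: 1/√2|00⟩ + 1/√2|10⟩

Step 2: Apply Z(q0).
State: 1/√2|00⟩ - 1/√2|10⟩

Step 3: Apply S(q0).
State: 1/√2|00⟩ - (1/√2)i|10⟩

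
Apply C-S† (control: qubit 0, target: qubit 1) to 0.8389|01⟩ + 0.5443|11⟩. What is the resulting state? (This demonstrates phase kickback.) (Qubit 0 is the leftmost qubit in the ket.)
0.8389|01⟩ - 0.5443i|11⟩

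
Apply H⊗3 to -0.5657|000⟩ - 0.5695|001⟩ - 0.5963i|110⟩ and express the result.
(-0.4014 - 0.2108i)|000⟩ + (0.001344 - 0.2108i)|001⟩ + (-0.4014 + 0.2108i)|010⟩ + (0.001344 + 0.2108i)|011⟩ + (-0.4014 + 0.2108i)|100⟩ + (0.001344 + 0.2108i)|101⟩ + (-0.4014 - 0.2108i)|110⟩ + (0.001344 - 0.2108i)|111⟩

H⊗3 gives amp(|y⟩) = (1/2√2) Σ_x (−1)^(x·y) amp(|x⟩), where x·y is the number of positions in which both x and y have a 1.
|000⟩: (-0.5657 - 0.5695 - 0.5963i)/(2√2) = (-0.4014 - 0.2108i)
|001⟩: (-0.5657 + 0.5695 - 0.5963i)/(2√2) = (0.001344 - 0.2108i)
|010⟩: (-0.5657 - 0.5695 + 0.5963i)/(2√2) = (-0.4014 + 0.2108i)
|011⟩: (-0.5657 + 0.5695 + 0.5963i)/(2√2) = (0.001344 + 0.2108i)
|100⟩: (-0.5657 - 0.5695 + 0.5963i)/(2√2) = (-0.4014 + 0.2108i)
|101⟩: (-0.5657 + 0.5695 + 0.5963i)/(2√2) = (0.001344 + 0.2108i)
|110⟩: (-0.5657 - 0.5695 - 0.5963i)/(2√2) = (-0.4014 - 0.2108i)
|111⟩: (-0.5657 + 0.5695 - 0.5963i)/(2√2) = (0.001344 - 0.2108i)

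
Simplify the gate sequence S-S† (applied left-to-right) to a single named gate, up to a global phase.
I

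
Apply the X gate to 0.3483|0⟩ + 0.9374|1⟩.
0.9374|0⟩ + 0.3483|1⟩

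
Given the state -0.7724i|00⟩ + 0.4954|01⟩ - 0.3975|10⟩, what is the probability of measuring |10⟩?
0.158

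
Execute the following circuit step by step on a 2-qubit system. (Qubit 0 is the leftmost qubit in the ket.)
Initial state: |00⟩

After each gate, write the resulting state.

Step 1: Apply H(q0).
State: 1/√2|00⟩ + 1/√2|10⟩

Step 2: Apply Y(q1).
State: (1/√2)i|01⟩ + (1/√2)i|11⟩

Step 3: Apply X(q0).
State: (1/√2)i|01⟩ + (1/√2)i|11⟩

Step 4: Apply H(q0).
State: i|01⟩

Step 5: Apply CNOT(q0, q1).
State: i|01⟩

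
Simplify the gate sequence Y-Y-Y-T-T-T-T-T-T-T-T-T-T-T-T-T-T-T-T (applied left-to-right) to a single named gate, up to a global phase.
Y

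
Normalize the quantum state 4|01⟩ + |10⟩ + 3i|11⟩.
0.7845|01⟩ + 0.1961|10⟩ + 0.5883i|11⟩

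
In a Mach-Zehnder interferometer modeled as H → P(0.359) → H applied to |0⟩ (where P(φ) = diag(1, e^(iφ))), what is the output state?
(0.9681 + 0.1757i)|0⟩ + (0.03188 - 0.1757i)|1⟩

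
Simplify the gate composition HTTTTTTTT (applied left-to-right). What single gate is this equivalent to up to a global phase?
H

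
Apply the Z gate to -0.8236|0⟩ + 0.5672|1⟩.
-0.8236|0⟩ - 0.5672|1⟩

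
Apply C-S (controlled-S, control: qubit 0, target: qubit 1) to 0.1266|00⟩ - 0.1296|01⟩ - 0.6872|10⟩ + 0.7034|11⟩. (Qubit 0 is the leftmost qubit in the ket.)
0.1266|00⟩ - 0.1296|01⟩ - 0.6872|10⟩ + 0.7034i|11⟩

C-S leaves the control-|0⟩ kets |00⟩, |01⟩ unchanged and applies S to qubit 1 on the control-|1⟩ pair (|10⟩, |11⟩).
S = [[1, 0], [0, i]].
With a = amp(|10⟩) = -0.6872 and b = amp(|11⟩) = 0.7034:
new amp(|10⟩) = (1)·a = -0.6872
new amp(|11⟩) = (i)·b = 0.7034i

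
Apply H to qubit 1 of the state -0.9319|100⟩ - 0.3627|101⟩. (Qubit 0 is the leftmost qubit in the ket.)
-0.659|100⟩ - 0.2565|101⟩ - 0.659|110⟩ - 0.2565|111⟩

H on qubit 1 mixes each pair of kets that differ only in qubit 1: amplitudes (a, b) of (|…0…⟩, |…1…⟩) become ((a + b)/√2, (a − b)/√2). Kets absent from the input have amplitude 0.
(|100⟩, |110⟩): (a, b) = (-0.9319, 0) → (-0.659, -0.659)
(|101⟩, |111⟩): (a, b) = (-0.3627, 0) → (-0.2565, -0.2565)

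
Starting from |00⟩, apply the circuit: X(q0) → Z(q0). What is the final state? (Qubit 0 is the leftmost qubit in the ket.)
-|10⟩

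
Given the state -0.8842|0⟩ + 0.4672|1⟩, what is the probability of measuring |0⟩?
0.7818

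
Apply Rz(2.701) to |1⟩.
(0.2185 + 0.9758i)|1⟩

Rz(2.701) = [[e^(−iθ/2), 0], [0, e^(iθ/2)]] with e^(±iθ/2) = cos(θ/2) ± i·sin(θ/2); θ = 2.701, cos(θ/2) ≈ 0.218519, sin(θ/2) ≈ 0.975833.
With a = amp(|0⟩) = 0 and b = amp(|1⟩) = 1:
new amp(|0⟩) = (0.218519 - 0.975833i)·a = 0
new amp(|1⟩) = (0.218519 + 0.975833i)·b = (0.2185 + 0.9758i)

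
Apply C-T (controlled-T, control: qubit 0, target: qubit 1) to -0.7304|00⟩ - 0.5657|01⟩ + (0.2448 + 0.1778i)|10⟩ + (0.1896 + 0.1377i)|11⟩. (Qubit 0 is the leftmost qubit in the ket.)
-0.7304|00⟩ - 0.5657|01⟩ + (0.2448 + 0.1778i)|10⟩ + (0.0367 + 0.2314i)|11⟩

C-T leaves the control-|0⟩ kets |00⟩, |01⟩ unchanged and applies T to qubit 1 on the control-|1⟩ pair (|10⟩, |11⟩).
T = [[1, 0], [0, (1/√2 + (1/√2)i)]].
With a = amp(|10⟩) = (0.2448 + 0.1778i) and b = amp(|11⟩) = (0.1896 + 0.1377i):
new amp(|10⟩) = (1)·a = (0.2448 + 0.1778i)
new amp(|11⟩) = (1/√2 + (1/√2)i)·b = (0.0367 + 0.2314i)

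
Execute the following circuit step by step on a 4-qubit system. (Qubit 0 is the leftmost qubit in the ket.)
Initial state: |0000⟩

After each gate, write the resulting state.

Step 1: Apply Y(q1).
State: i|0100⟩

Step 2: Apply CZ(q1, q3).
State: i|0100⟩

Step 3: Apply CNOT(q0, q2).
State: i|0100⟩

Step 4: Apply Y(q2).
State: -|0110⟩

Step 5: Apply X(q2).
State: -|0100⟩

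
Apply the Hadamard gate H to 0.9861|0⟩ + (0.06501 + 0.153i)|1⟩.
(0.7432 + 0.1082i)|0⟩ + (0.6513 - 0.1082i)|1⟩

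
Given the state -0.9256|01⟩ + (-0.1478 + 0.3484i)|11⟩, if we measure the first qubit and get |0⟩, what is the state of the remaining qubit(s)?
-|1⟩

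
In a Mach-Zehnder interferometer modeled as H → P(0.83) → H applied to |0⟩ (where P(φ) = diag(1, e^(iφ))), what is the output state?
(0.8374 + 0.369i)|0⟩ + (0.1626 - 0.369i)|1⟩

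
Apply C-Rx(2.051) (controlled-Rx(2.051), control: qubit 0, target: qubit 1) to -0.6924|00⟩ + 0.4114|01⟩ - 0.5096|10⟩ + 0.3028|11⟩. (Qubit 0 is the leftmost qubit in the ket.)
-0.6924|00⟩ + 0.4114|01⟩ + (-0.2643 - 0.2589i)|10⟩ + (0.1571 + 0.4357i)|11⟩

C-Rx(2.051) leaves the control-|0⟩ kets |00⟩, |01⟩ unchanged and applies Rx(2.051) to qubit 1 on the control-|1⟩ pair (|10⟩, |11⟩).
Rx(2.051) = [[cos(θ/2), −i·sin(θ/2)], [−i·sin(θ/2), cos(θ/2)]]; θ = 2.051, cos(θ/2) ≈ 0.518671, sin(θ/2) ≈ 0.854974.
With a = amp(|10⟩) = -0.5096 and b = amp(|11⟩) = 0.3028:
new amp(|10⟩) = (0.518671)·a + (-0.854974i)·b = (-0.2643 - 0.2589i)
new amp(|11⟩) = (-0.854974i)·a + (0.518671)·b = (0.1571 + 0.4357i)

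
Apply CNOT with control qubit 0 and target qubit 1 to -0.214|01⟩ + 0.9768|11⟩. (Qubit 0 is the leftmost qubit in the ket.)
-0.214|01⟩ + 0.9768|10⟩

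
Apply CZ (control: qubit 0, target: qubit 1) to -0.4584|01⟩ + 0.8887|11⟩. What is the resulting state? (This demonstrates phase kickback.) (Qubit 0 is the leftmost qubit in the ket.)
-0.4584|01⟩ - 0.8887|11⟩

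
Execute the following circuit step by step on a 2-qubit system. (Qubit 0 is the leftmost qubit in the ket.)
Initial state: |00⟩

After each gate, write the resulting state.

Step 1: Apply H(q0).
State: 1/√2|00⟩ + 1/√2|10⟩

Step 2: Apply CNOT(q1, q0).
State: 1/√2|00⟩ + 1/√2|10⟩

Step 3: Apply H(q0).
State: |00⟩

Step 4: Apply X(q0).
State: |10⟩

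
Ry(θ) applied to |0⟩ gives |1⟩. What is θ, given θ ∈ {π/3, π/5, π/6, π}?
π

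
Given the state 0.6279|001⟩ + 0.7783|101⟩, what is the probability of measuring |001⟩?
0.3943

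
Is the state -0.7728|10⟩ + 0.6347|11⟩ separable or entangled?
Separable

Writing the state as a|00⟩ + b|01⟩ + c|10⟩ + d|11⟩, it is a product state iff ad − bc = 0.
Here (a, b, c, d) = (0, 0, -0.7728, 0.6347): ad − bc = (0)(0.6347) − (0)(-0.7728) = 0, so the state is separable.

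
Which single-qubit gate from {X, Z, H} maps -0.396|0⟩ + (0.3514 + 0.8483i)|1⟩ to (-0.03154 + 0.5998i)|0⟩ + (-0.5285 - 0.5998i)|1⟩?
H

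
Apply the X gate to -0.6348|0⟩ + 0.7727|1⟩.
0.7727|0⟩ - 0.6348|1⟩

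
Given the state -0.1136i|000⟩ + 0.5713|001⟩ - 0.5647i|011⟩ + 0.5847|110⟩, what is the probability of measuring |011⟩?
0.3189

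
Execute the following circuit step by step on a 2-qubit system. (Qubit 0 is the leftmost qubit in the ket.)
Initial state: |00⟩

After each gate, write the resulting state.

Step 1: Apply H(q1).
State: 1/√2|00⟩ + 1/√2|01⟩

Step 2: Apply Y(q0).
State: (1/√2)i|10⟩ + (1/√2)i|11⟩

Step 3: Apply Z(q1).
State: (1/√2)i|10⟩ - (1/√2)i|11⟩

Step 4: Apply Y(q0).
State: 1/√2|00⟩ - 1/√2|01⟩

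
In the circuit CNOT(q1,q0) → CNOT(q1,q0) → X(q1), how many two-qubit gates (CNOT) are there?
2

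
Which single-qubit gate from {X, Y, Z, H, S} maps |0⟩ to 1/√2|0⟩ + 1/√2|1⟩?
H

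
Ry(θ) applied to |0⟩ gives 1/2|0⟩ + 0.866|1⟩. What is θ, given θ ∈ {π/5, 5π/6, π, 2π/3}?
2π/3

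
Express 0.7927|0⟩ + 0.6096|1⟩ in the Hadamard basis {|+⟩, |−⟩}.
0.9916|+⟩ + 0.1295|−⟩

With |ψ⟩ = α|0⟩ + β|1⟩, the Hadamard-basis coefficients are ⟨+|ψ⟩ = (α + β)/√2 and ⟨−|ψ⟩ = (α − β)/√2.
Here α = 0.7927, β = 0.6096: (α + β)/√2 = 0.9916, (α − β)/√2 = 0.1295.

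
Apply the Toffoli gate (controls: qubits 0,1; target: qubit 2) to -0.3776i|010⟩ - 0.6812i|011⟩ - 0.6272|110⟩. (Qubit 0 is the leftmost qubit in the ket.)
-0.3776i|010⟩ - 0.6812i|011⟩ - 0.6272|111⟩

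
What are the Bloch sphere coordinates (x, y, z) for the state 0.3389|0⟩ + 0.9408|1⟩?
(0.6377, 0, -0.7703)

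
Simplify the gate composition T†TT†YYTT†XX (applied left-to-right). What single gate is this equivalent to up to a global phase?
T†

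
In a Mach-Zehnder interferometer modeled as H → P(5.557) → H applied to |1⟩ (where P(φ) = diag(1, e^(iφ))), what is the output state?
(0.1261 + 0.332i)|0⟩ + (0.8739 - 0.332i)|1⟩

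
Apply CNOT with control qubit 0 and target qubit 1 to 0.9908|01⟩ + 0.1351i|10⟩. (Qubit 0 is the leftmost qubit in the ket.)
0.9908|01⟩ + 0.1351i|11⟩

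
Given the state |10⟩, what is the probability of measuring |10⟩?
1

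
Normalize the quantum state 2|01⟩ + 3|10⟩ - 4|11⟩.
0.3714|01⟩ + 0.5571|10⟩ - 0.7428|11⟩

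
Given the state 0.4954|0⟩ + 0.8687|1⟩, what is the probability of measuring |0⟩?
0.2454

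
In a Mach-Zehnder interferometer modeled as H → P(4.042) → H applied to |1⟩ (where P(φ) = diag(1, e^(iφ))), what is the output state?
(0.8106 + 0.3918i)|0⟩ + (0.1894 - 0.3918i)|1⟩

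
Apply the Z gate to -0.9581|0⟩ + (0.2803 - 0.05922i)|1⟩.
-0.9581|0⟩ + (-0.2803 + 0.05922i)|1⟩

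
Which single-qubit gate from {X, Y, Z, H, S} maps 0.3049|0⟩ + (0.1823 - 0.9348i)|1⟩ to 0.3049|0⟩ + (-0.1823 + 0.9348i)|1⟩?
Z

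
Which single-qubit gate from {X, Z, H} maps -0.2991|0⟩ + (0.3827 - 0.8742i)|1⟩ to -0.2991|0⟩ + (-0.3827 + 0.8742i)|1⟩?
Z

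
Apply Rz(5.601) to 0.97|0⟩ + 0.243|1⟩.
(-0.9141 - 0.3245i)|0⟩ + (-0.229 + 0.08129i)|1⟩

Rz(5.601) = [[e^(−iθ/2), 0], [0, e^(iθ/2)]] with e^(±iθ/2) = cos(θ/2) ± i·sin(θ/2); θ = 5.601, cos(θ/2) ≈ -0.94239, sin(θ/2) ≈ 0.334517.
With a = amp(|0⟩) = 0.97 and b = amp(|1⟩) = 0.243:
new amp(|0⟩) = (-0.94239 - 0.334517i)·a = (-0.9141 - 0.3245i)
new amp(|1⟩) = (-0.94239 + 0.334517i)·b = (-0.229 + 0.08129i)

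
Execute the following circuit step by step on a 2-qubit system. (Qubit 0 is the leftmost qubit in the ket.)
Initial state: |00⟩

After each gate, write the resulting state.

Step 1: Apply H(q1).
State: 1/√2|00⟩ + 1/√2|01⟩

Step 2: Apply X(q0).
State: 1/√2|10⟩ + 1/√2|11⟩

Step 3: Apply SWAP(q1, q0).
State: 1/√2|01⟩ + 1/√2|11⟩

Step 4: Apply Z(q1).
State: -1/√2|01⟩ - 1/√2|11⟩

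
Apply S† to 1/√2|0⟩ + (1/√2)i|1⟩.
1/√2|0⟩ + 1/√2|1⟩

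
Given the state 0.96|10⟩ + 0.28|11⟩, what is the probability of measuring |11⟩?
0.0784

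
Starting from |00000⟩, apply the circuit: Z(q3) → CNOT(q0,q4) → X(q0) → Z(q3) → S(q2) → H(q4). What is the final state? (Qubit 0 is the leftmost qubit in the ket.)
1/√2|10000⟩ + 1/√2|10001⟩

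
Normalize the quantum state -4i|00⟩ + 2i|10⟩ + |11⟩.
-0.8729i|00⟩ + 0.4364i|10⟩ + 0.2182|11⟩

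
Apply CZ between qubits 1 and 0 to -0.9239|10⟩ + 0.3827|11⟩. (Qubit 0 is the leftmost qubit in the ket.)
-0.9239|10⟩ - 0.3827|11⟩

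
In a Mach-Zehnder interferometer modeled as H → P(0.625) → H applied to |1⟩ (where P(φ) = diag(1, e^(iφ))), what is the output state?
(0.09452 - 0.2925i)|0⟩ + (0.9055 + 0.2925i)|1⟩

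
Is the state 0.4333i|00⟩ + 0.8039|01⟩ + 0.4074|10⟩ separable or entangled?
Entangled

Writing the state as a|00⟩ + b|01⟩ + c|10⟩ + d|11⟩, it is a product state iff ad − bc = 0.
Here (a, b, c, d) = (0.4333i, 0.8039, 0.4074, 0): ad − bc = (0.4333i)(0) − (0.8039)(0.4074) = -0.3275 ≠ 0, so the state is entangled.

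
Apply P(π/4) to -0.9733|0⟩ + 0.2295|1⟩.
-0.9733|0⟩ + (0.1623 + 0.1623i)|1⟩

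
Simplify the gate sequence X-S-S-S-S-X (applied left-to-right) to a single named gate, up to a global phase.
I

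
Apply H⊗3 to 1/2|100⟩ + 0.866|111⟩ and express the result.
0.483|000⟩ - 0.1294|001⟩ - 0.1294|010⟩ + 0.483|011⟩ - 0.483|100⟩ + 0.1294|101⟩ + 0.1294|110⟩ - 0.483|111⟩

H⊗3 gives amp(|y⟩) = (1/2√2) Σ_x (−1)^(x·y) amp(|x⟩), where x·y is the number of positions in which both x and y have a 1.
|000⟩: (1/2 + 0.866)/(2√2) = 0.483
|001⟩: (1/2 - 0.866)/(2√2) = -0.1294
|010⟩: (1/2 - 0.866)/(2√2) = -0.1294
|011⟩: (1/2 + 0.866)/(2√2) = 0.483
|100⟩: (-1/2 - 0.866)/(2√2) = -0.483
|101⟩: (-1/2 + 0.866)/(2√2) = 0.1294
|110⟩: (-1/2 + 0.866)/(2√2) = 0.1294
|111⟩: (-1/2 - 0.866)/(2√2) = -0.483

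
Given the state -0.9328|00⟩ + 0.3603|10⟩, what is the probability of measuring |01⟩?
0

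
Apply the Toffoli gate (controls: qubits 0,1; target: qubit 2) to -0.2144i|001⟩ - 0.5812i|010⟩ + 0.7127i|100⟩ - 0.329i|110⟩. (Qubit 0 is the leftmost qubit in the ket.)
-0.2144i|001⟩ - 0.5812i|010⟩ + 0.7127i|100⟩ - 0.329i|111⟩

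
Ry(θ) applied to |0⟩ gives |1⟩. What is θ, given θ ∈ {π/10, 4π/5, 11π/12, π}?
π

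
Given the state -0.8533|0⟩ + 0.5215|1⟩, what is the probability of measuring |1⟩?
0.272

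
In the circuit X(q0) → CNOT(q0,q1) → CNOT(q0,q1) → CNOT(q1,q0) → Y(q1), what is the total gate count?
5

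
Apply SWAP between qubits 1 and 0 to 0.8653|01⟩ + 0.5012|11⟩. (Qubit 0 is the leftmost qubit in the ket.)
0.8653|10⟩ + 0.5012|11⟩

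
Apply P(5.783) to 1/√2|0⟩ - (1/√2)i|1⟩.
1/√2|0⟩ + (-0.3391 - 0.6205i)|1⟩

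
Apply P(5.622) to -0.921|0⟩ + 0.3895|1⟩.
-0.921|0⟩ + (0.3074 - 0.2392i)|1⟩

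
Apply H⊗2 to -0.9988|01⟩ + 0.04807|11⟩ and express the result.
-0.4754|00⟩ + 0.4754|01⟩ - 0.5234|10⟩ + 0.5234|11⟩

H⊗2 gives amp(|y⟩) = (1/2) Σ_x (−1)^(x·y) amp(|x⟩), where x·y is the number of positions in which both x and y have a 1.
|00⟩: (-0.9988 + 0.04807)/2 = -0.4754
|01⟩: (0.9988 - 0.04807)/2 = 0.4754
|10⟩: (-0.9988 - 0.04807)/2 = -0.5234
|11⟩: (0.9988 + 0.04807)/2 = 0.5234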